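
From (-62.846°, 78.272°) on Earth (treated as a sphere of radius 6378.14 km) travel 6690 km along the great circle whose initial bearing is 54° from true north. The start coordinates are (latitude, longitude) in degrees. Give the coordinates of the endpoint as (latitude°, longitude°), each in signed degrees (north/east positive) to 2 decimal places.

-12.18°, 124.12°

Angular distance δ = d/R = 6690/6378.14 = 1.04890 rad; initial bearing θ = 0.9425 rad.
sin φ₂ = sin φ₁ cos δ + cos φ₁ sin δ cos θ = (-0.8898)(0.4985) + (0.4564)(0.8669)(0.5878) = -0.2110, so φ₂ = -12.18°.
Δλ = atan2(sin θ sin δ cos φ₁, cos δ − sin φ₁ sin φ₂) = atan2(0.3201, 0.3107) = 45.846°.
λ₂ = 78.272° + 45.846° = 124.12°.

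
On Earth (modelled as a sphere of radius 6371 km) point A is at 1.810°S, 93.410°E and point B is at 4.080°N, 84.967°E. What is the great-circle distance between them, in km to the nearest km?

With latitudes φ₁ = -1.810°, φ₂ = 4.080° and longitude difference Δλ = -8.443°:
cos c = sin φ₁ sin φ₂ + cos φ₁ cos φ₂ cos Δλ = (-0.0316)(0.0711) + (0.9995)(0.9975)(0.9892) = 0.98392,
so c = arccos(0.98392) = 0.17960 rad.
Distance = R·c = 6371 × 0.1796 ≈ 1144 km.

1144 km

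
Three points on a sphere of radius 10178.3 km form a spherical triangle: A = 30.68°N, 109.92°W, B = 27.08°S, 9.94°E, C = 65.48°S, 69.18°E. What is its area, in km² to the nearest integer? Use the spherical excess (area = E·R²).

Side lengths (central angles): a = 0.9233, b = 2.5341, c = 2.2313 rad; semiperimeter s = 2.8444.
By l'Huilier's theorem, tan(E/4) = √[tan(s/2) tan((s−a)/2) tan((s−b)/2) tan((s−c)/2)], giving spherical excess E = 2.4095 rad.
Area = E·R² = 2.4095 × (10178.3)² ≈ 249615569 km².

249615569 km²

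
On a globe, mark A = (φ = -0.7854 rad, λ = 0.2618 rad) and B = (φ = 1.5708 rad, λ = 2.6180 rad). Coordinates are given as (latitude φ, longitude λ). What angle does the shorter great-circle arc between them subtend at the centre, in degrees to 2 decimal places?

135.00°

Let φ₁ = -0.7854 rad, φ₂ = 1.5708 rad, and Δλ = 2.3562 rad.
Haversine: a = sin²(Δφ/2) + cos φ₁ cos φ₂ sin²(Δλ/2) = 0.8536 + (0.7071)(-0.0000)(0.8536) = 0.85355.
Central angle c = 2·arcsin(√a) = 2.35619 rad.
So the angular separation is 135.00°.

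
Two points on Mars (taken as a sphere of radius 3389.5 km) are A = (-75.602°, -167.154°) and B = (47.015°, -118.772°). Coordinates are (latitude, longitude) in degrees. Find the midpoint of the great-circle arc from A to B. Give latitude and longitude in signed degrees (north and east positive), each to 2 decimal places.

Central angle δ = 2.2093 rad. Interpolating on the sphere with fraction f = 0.5:
P = [sin((1−f)δ)·A + sin(fδ)·B] / sin δ = 1.1124·A + 1.1124·B in Cartesian coordinates,
giving P = (-0.6348, -0.7263, -0.2637), i.e. latitude -15.29°, longitude -131.15°.

-15.29°, -131.15°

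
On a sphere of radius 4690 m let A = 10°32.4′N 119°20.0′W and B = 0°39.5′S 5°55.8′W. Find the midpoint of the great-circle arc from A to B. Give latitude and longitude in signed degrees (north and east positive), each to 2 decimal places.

8.95°, -61.89°

Central angle δ = 1.9742 rad. Interpolating on the sphere with fraction f = 0.5:
P = [sin((1−f)δ)·A + sin(fδ)·B] / sin δ = 0.9073·A + 0.9073·B in Cartesian coordinates,
giving P = (0.4654, -0.8713, 0.1555), i.e. latitude 8.95°, longitude -61.89°.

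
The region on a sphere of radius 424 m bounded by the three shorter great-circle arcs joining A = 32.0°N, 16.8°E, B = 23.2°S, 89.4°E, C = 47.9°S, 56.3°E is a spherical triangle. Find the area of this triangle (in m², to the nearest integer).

Side lengths (central angles): a = 0.6292, b = 1.5253, c = 1.5465 rad; semiperimeter s = 1.8504.
By l'Huilier's theorem, tan(E/4) = √[tan(s/2) tan((s−a)/2) tan((s−b)/2) tan((s−c)/2)], giving spherical excess E = 0.6065 rad.
Area = E·R² = 0.6065 × (424)² ≈ 109034 m².

109034 m²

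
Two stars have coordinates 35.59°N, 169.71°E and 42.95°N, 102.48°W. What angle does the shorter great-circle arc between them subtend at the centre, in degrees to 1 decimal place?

Let φ₁ = 0.6212 rad, φ₂ = 0.7496 rad, and Δλ = 1.5326 rad.
cos c = sin φ₁ sin φ₂ + cos φ₁ cos φ₂ cos Δλ = (0.5820)(0.6814) + (0.8132)(0.7319)(0.0382) = 0.41928,
so c = arccos(0.41928) = 1.13814 rad.
So the angular separation is 65.2°.

65.2°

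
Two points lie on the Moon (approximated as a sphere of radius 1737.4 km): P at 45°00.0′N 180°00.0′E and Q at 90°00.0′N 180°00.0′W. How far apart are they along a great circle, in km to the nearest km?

Let φ₁ = 0.7854 rad, φ₂ = 1.5708 rad, and Δλ = 0.0000 rad.
cos c = sin φ₁ sin φ₂ + cos φ₁ cos φ₂ cos Δλ = (0.7071)(1.0000) + (0.7071)(0.0000)(1.0000) = 0.70711,
so c = arccos(0.70711) = 0.78540 rad.
Distance = R·c = 1737.4 × 0.7854 ≈ 1365 km.

1365 km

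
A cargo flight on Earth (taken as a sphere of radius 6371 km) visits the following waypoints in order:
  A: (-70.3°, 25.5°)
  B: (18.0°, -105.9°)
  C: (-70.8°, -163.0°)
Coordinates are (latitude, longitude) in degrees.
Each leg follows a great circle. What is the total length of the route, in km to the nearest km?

24151 km

Leg A→B: central angle 2.0978 rad, distance 13365.1 km.
Leg B→C: central angle 1.6930 rad, distance 10786.4 km.
Total: 13365.1 + 10786.4 ≈ 24151 km.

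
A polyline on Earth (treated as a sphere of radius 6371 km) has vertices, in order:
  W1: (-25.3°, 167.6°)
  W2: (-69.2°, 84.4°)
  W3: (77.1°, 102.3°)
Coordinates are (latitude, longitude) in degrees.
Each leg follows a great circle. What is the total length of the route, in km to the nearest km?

Leg W1→W2: central angle 1.1180 rad, distance 7122.5 km.
Leg W2→W3: central angle 2.5604 rad, distance 16312.1 km.
Total: 7122.5 + 16312.1 ≈ 23435 km.

23435 km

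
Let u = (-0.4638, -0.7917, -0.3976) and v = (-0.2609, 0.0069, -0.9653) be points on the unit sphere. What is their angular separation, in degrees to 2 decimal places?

60.04°

u·v = 0.4993; |u| = 1.0000, |v| = 1.0000.
cos θ = (u·v)/(|u||v|) = 0.4994, so θ = 60.04°.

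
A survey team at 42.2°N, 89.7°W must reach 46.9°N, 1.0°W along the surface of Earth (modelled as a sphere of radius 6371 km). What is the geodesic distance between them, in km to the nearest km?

6657 km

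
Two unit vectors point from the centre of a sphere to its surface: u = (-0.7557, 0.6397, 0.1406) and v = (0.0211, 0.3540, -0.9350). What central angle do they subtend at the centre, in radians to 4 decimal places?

1.4917 rad

u·v = 0.0790; |u| = 1.0000, |v| = 1.0000.
cos θ = (u·v)/(|u||v|) = 0.0790, so θ = 1.4917 rad.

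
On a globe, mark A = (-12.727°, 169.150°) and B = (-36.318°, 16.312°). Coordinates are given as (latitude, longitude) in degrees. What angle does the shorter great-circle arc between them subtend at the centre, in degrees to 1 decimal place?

124.7°

Let φ₁ = -0.2221 rad, φ₂ = -0.6339 rad, and Δλ = -2.6675 rad.
cos c = sin φ₁ sin φ₂ + cos φ₁ cos φ₂ cos Δλ = (-0.2203)(-0.5923) + (0.9754)(0.8057)(-0.8897) = -0.56879,
so c = arccos(-0.56879) = 2.17583 rad.
So the angular separation is 124.7°.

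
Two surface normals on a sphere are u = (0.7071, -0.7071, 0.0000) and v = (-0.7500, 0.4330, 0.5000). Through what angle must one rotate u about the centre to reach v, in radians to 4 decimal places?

u·v = -0.8365; |u| = 1.0000, |v| = 1.0000.
cos θ = (u·v)/(|u||v|) = -0.8365, so θ = 2.5617 rad.

2.5617 rad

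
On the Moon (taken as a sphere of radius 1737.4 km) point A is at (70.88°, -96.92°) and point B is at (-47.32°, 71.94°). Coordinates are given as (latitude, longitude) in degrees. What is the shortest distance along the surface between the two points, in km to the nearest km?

4726 km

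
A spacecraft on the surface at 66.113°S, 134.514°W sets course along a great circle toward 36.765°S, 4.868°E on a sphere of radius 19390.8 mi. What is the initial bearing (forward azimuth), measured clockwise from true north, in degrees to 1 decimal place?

146.8°

With φ₁ = -1.1539, φ₂ = -0.6417, Δλ = 2.4327 rad, the forward-azimuth formula gives
θ = atan2( sin Δλ cos φ₂ , cos φ₁ sin φ₂ − sin φ₁ cos φ₂ cos Δλ ) = atan2(0.5215, -0.7984) = 146.85°.
So the initial bearing is 146.8°.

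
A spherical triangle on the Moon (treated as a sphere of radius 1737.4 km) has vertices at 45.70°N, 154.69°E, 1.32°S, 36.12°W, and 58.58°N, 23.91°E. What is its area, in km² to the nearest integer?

Side lengths (central angles): a = 1.3277, b = 1.1886, c = 2.3495 rad; semiperimeter s = 2.4329.
By l'Huilier's theorem, tan(E/4) = √[tan(s/2) tan((s−a)/2) tan((s−b)/2) tan((s−c)/2)], giving spherical excess E = 0.8791 rad.
Area = E·R² = 0.8791 × (1737.4)² ≈ 2653615 km².

2653615 km²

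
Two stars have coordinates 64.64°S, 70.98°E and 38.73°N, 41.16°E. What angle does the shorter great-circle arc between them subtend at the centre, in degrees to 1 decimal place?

With latitudes φ₁ = -64.640°, φ₂ = 38.730° and longitude difference Δλ = -29.820°:
cos c = sin φ₁ sin φ₂ + cos φ₁ cos φ₂ cos Δλ = (-0.9036)(0.6257) + (0.4283)(0.7801)(0.8676) = -0.27548,
so c = arccos(-0.27548) = 1.84988 rad.
So the angular separation is 106.0°.

106.0°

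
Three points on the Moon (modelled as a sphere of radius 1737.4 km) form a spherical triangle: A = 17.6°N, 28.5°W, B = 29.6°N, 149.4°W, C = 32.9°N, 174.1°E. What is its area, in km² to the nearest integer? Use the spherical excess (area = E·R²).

2108150 km²

Side lengths (central angles): a = 0.5450, b = 2.1829, c = 1.8507 rad; semiperimeter s = 2.2893.
By l'Huilier's theorem, tan(E/4) = √[tan(s/2) tan((s−a)/2) tan((s−b)/2) tan((s−c)/2)], giving spherical excess E = 0.6984 rad.
Area = E·R² = 0.6984 × (1737.4)² ≈ 2108150 km².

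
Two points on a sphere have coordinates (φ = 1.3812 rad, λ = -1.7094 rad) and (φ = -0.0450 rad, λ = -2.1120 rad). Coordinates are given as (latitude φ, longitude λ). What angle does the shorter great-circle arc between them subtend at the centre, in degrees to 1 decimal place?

In radians: φ₁ = 1.3812, φ₂ = -0.0450, Δλ = -23.067° = -0.4026 rad.
Haversine: a = sin²(Δφ/2) + cos φ₁ cos φ₂ sin²(Δλ/2) = 0.4280 + (0.1885)(0.9990)(0.0400) = 0.43548.
Central angle c = 2·arcsin(√a) = 1.44140 rad.
So the angular separation is 82.6°.

82.6°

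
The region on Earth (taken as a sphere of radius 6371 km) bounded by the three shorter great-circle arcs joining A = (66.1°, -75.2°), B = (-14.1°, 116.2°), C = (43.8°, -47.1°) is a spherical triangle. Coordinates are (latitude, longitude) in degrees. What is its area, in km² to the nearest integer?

Side lengths (central angles): a = 2.5664, b = 0.4718, c = 2.2242 rad; semiperimeter s = 2.6312.
By l'Huilier's theorem, tan(E/4) = √[tan(s/2) tan((s−a)/2) tan((s−b)/2) tan((s−c)/2)], giving spherical excess E = 0.8623 rad.
Area = E·R² = 0.8623 × (6371)² ≈ 34999148 km².

34999148 km²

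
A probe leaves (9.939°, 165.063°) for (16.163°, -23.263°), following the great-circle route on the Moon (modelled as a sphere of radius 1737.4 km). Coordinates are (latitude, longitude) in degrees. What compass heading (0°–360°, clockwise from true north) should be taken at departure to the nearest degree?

Δλ = 171.674° = 2.9963 rad.
y = sin Δλ · cos φ₂ = (0.1448)(0.9605) = 0.1391
x = cos φ₁ sin φ₂ − sin φ₁ cos φ₂ cos Δλ = (0.9850)(0.2784) − (0.1726)(0.9605)(-0.9895) = 0.4382
θ = atan2(y, x) = 17.61°, so the bearing is 18°.

18°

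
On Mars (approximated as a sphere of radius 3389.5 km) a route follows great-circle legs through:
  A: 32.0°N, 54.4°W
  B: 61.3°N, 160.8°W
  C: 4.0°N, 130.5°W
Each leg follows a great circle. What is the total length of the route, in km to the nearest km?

7760 km

Leg A→B: central angle 1.2134 rad, distance 4112.8 km.
Leg B→C: central angle 1.0761 rad, distance 3647.3 km.
Total: 4112.8 + 3647.3 ≈ 7760 km.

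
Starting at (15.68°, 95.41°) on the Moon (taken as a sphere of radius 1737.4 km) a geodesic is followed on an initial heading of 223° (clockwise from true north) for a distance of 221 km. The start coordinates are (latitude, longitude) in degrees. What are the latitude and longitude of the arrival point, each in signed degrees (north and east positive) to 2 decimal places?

10.30°, 90.37°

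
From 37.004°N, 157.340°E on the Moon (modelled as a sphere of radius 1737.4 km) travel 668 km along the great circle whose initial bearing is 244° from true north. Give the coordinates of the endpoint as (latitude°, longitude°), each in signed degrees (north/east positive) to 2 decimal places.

Angular distance δ = d/R = 668/1737.4 = 0.38448 rad; initial bearing θ = 4.2586 rad.
sin φ₂ = sin φ₁ cos δ + cos φ₁ sin δ cos θ = (0.6019)(0.9270) + (0.7986)(0.3751)(-0.4384) = 0.4266, so φ₂ = 25.25°.
Δλ = atan2(sin θ sin δ cos φ₁, cos δ − sin φ₁ sin φ₂) = atan2(-0.2692, 0.6702) = -21.885°.
λ₂ = 157.340° − 21.885° = 135.46°.

25.25°, 135.46°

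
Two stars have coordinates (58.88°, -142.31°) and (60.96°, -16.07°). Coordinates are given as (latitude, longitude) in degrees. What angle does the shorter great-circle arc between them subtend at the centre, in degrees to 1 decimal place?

With latitudes φ₁ = 58.880°, φ₂ = 60.960° and longitude difference Δλ = 126.240°:
cos c = sin φ₁ sin φ₂ + cos φ₁ cos φ₂ cos Δλ = (0.8561)(0.8743) + (0.5168)(0.4854)(-0.5912) = 0.60015,
so c = arccos(0.60015) = 0.92711 rad.
So the angular separation is 53.1°.

53.1°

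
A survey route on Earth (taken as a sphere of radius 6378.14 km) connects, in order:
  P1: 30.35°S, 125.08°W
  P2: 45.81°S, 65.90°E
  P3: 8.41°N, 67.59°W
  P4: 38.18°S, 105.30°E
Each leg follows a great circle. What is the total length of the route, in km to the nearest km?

42095 km

Leg P1→P2: central angle 1.8010 rad, distance 11487.2 km.
Leg P2→P3: central angle 2.1888 rad, distance 13960.7 km.
Leg P3→P4: central angle 2.6101 rad, distance 16647.5 km.
Total: 11487.2 + 13960.7 + 16647.5 ≈ 42095 km.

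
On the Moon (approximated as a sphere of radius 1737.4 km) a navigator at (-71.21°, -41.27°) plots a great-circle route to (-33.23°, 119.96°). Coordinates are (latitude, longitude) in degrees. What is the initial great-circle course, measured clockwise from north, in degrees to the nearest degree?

164°

Δλ = 161.230° = 2.8140 rad.
y = sin Δλ · cos φ₂ = (0.3218)(0.8365) = 0.2692
x = cos φ₁ sin φ₂ − sin φ₁ cos φ₂ cos Δλ = (0.3221)(-0.5480) − (-0.9467)(0.8365)(-0.9468) = -0.9263
θ = atan2(y, x) = 163.80°, so the bearing is 164°.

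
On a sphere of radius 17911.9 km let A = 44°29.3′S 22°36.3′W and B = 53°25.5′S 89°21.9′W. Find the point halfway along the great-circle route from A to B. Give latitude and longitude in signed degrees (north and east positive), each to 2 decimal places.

-53.94°, -52.60°

The central angle between A and B is δ = 0.7517 rad.
With f = 0.5, the slerp weights are sin((1−f)δ)/sin δ = 0.5375 and sin(fδ)/sin δ = 0.5375.
Weighted sum of the unit vectors: (0.5375)·(0.6586,-0.2742,-0.7008) + (0.5375)·(0.0066,-0.5958,-0.8031) = (0.3576, -0.4677, -0.8084).
Converting back: φ = atan2(z, √(x²+y²)) = -53.94°, λ = atan2(y, x) = -52.60°.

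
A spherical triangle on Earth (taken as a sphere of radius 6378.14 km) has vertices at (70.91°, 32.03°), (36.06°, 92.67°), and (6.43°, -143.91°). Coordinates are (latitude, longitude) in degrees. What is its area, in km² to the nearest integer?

44968472 km²

Side lengths (central angles): a = 1.9568, b = 1.7909, c = 0.8150 rad; semiperimeter s = 2.2814.
By l'Huilier's theorem, tan(E/4) = √[tan(s/2) tan((s−a)/2) tan((s−b)/2) tan((s−c)/2)], giving spherical excess E = 1.1054 rad.
Area = E·R² = 1.1054 × (6378.14)² ≈ 44968472 km².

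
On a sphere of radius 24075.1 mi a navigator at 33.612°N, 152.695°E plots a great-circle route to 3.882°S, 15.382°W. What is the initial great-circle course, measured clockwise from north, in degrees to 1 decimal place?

336.9°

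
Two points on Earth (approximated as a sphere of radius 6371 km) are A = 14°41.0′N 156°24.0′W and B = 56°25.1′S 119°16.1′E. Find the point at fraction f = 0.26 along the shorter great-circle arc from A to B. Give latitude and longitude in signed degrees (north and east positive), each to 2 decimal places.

-6.94°, -170.53°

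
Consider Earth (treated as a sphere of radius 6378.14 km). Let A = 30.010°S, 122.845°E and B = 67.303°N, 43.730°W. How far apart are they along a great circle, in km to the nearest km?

15791 km

Let φ₁ = -0.5238 rad, φ₂ = 1.1747 rad, and Δλ = -2.9073 rad.
cos c = sin φ₁ sin φ₂ + cos φ₁ cos φ₂ cos Δλ = (-0.5002)(0.9226) + (0.8659)(0.3859)(-0.9727) = -0.78642,
so c = arccos(-0.78642) = 2.47578 rad.
Distance = R·c = 6378.14 × 2.4758 ≈ 15791 km.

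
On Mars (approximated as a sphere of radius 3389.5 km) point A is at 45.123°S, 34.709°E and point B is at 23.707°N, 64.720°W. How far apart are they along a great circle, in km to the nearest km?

6685 km

Let φ₁ = -0.7875 rad, φ₂ = 0.4138 rad, and Δλ = -1.7354 rad.
Haversine: a = sin²(Δφ/2) + cos φ₁ cos φ₂ sin²(Δλ/2) = 0.3194 + (0.7056)(0.9156)(0.5819) = 0.69537.
Central angle c = 2·arcsin(√a) = 1.97224 rad.
Distance = R·c = 3389.5 × 1.9722 ≈ 6685 km.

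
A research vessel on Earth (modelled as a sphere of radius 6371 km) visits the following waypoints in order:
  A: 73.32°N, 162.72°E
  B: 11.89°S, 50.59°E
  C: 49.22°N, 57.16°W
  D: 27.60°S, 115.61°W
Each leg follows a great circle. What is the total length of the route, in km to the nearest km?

34575 km

Leg A→B: central angle 1.8788 rad, distance 11969.9 km.
Leg B→C: central angle 1.9293 rad, distance 12291.5 km.
Leg C→D: central angle 1.6188 rad, distance 10313.2 km.
Total: 11969.9 + 12291.5 + 10313.2 ≈ 34575 km.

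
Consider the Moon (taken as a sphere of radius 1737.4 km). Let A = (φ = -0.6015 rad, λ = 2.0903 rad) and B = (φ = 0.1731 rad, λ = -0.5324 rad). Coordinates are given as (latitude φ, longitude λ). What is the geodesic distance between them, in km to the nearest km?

4348 km

Let φ₁ = -0.6015 rad, φ₂ = 0.1731 rad, and Δλ = -2.6227 rad.
cos c = sin φ₁ sin φ₂ + cos φ₁ cos φ₂ cos Δλ = (-0.5659)(0.1722) + (0.8245)(0.9851)(-0.8684) = -0.80273,
so c = arccos(-0.80273) = 2.50265 rad.
Distance = R·c = 1737.4 × 2.5026 ≈ 4348 km.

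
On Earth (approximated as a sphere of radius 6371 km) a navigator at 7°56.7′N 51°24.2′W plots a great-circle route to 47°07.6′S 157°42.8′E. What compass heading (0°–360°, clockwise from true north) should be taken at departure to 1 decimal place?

207.2°

With φ₁ = 0.1387, φ₂ = -0.8225, Δλ = -2.6334 rad, the forward-azimuth formula gives
θ = atan2( sin Δλ cos φ₂ , cos φ₁ sin φ₂ − sin φ₁ cos φ₂ cos Δλ ) = atan2(-0.3311, -0.6437) = -152.78°.
Adding 360° brings this into [0°, 360°): 207.2°.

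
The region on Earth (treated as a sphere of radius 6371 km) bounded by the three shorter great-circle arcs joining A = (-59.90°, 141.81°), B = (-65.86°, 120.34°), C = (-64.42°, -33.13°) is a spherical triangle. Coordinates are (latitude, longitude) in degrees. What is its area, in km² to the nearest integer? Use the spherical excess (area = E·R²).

2995831 km²

Side lengths (central angles): a = 0.8431, b = 0.9708, c = 0.1985 rad; semiperimeter s = 1.0062.
By l'Huilier's theorem, tan(E/4) = √[tan(s/2) tan((s−a)/2) tan((s−b)/2) tan((s−c)/2)], giving spherical excess E = 0.0738 rad.
Area = E·R² = 0.0738 × (6371)² ≈ 2995831 km².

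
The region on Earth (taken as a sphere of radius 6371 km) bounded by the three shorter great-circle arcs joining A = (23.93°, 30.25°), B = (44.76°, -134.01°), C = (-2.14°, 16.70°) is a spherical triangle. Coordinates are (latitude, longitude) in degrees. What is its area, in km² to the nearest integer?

Side lengths (central angles): a = 2.2720, b = 0.5098, c = 1.9167 rad; semiperimeter s = 2.3493.
By l'Huilier's theorem, tan(E/4) = √[tan(s/2) tan((s−a)/2) tan((s−b)/2) tan((s−c)/2)], giving spherical excess E = 0.6473 rad.
Area = E·R² = 0.6473 × (6371)² ≈ 26272940 km².

26272940 km²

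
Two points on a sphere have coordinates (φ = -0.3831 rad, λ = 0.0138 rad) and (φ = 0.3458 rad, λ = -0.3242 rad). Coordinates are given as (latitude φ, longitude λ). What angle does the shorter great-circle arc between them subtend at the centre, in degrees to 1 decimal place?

45.9°

In radians: φ₁ = -0.3831, φ₂ = 0.3458, Δλ = -19.366° = -0.3380 rad.
cos c = sin φ₁ sin φ₂ + cos φ₁ cos φ₂ cos Δλ = (-0.3738)(0.3389) + (0.9275)(0.9408)(0.9434) = 0.69654,
so c = arccos(0.69654) = 0.80024 rad.
So the angular separation is 45.9°.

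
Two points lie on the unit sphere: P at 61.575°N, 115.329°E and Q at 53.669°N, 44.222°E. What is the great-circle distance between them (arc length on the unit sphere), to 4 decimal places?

0.6438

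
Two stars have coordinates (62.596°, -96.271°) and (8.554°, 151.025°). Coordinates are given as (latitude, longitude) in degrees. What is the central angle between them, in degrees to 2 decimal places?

With latitudes φ₁ = 62.596°, φ₂ = 8.554° and longitude difference Δλ = -112.704°:
Haversine: a = sin²(Δφ/2) + cos φ₁ cos φ₂ sin²(Δλ/2) = 0.2064 + (0.4603)(0.9889)(0.6930) = 0.52181.
Central angle c = 2·arcsin(√a) = 1.61443 rad.
So the angular separation is 92.50°.

92.50°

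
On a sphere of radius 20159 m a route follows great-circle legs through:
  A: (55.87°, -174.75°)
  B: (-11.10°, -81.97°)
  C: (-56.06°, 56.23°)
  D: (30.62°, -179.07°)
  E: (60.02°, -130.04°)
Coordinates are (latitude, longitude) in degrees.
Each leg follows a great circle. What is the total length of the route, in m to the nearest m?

134728 m

Leg A→B: central angle 1.7580 rad, distance 35438.6 m.
Leg B→C: central angle 1.8221 rad, distance 36732.6 m.
Leg C→D: central angle 2.3407 rad, distance 47186.7 m.
Leg D→E: central angle 0.7625 rad, distance 15370.4 m.
Total: 35438.6 + 36732.6 + 47186.7 + 15370.4 ≈ 134728 m.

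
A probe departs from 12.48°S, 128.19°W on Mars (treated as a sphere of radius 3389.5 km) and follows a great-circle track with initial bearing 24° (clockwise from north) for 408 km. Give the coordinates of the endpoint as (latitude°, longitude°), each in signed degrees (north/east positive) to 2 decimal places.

Angular distance δ = d/R = 408/3389.5 = 0.12037 rad; initial bearing θ = 0.4189 rad.
sin φ₂ = sin φ₁ cos δ + cos φ₁ sin δ cos θ = (-0.2161)(0.9928) + (0.9764)(0.1201)(0.9135) = -0.1074, so φ₂ = -6.17°.
Δλ = atan2(sin θ sin δ cos φ₁, cos δ − sin φ₁ sin φ₂) = atan2(0.0477, 0.9695) = 2.816°.
λ₂ = -128.190° + 2.816° = -125.37°.

-6.17°, -125.37°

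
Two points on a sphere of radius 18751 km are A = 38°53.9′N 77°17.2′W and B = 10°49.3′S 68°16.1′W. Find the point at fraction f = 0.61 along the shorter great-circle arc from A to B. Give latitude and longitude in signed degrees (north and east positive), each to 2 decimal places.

The central angle between A and B is δ = 0.8801 rad.
With f = 0.61, the slerp weights are sin((1−f)δ)/sin δ = 0.4366 and sin(fδ)/sin δ = 0.6635.
Weighted sum of the unit vectors: (0.4366)·(0.1713,-0.7592,0.6279) + (0.6635)·(0.3637,-0.9124,-0.1878) = (0.3161, -0.9369, 0.1496).
Converting back: φ = atan2(z, √(x²+y²)) = 8.60°, λ = atan2(y, x) = -71.36°.

8.60°, -71.36°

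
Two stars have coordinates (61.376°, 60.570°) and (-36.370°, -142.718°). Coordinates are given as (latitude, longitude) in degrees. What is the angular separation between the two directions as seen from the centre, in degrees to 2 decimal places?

In radians: φ₁ = 1.0712, φ₂ = -0.6348, Δλ = 156.712° = 2.7351 rad.
cos c = sin φ₁ sin φ₂ + cos φ₁ cos φ₂ cos Δλ = (0.8778)(-0.5930) + (0.4791)(0.8052)(-0.9185) = -0.87484,
so c = arccos(-0.87484) = 2.63590 rad.
So the angular separation is 151.03°.

151.03°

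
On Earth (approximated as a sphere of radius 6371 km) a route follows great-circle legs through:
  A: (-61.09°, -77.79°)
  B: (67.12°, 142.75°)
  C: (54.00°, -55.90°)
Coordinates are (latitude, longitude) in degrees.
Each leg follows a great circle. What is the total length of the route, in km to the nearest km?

Leg A→B: central angle 2.8219 rad, distance 17978.6 km.
Leg B→C: central angle 1.0136 rad, distance 6457.5 km.
Total: 17978.6 + 6457.5 ≈ 24436 km.

24436 km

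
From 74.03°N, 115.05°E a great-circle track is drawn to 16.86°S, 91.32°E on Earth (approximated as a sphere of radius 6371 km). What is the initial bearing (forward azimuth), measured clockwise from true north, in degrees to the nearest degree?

Δλ = -23.730° = -0.4142 rad.
y = sin Δλ · cos φ₂ = (-0.4024)(0.9570) = -0.3851
x = cos φ₁ sin φ₂ − sin φ₁ cos φ₂ cos Δλ = (0.2751)(-0.2900) − (0.9614)(0.9570)(0.9155) = -0.9221
θ = atan2(y, x) = -157.33°; adding 360° gives 203°.

203°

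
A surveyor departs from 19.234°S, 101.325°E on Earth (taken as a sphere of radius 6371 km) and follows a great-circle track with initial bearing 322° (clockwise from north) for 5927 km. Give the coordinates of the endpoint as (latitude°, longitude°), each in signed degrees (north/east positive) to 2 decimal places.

Angular distance δ = d/R = 5927/6371 = 0.93031 rad; initial bearing θ = 5.6200 rad.
sin φ₂ = sin φ₁ cos δ + cos φ₁ sin δ cos θ = (-0.3294)(0.5976) + (0.9442)(0.8018)(0.7880) = 0.3997, so φ₂ = 23.56°.
Δλ = atan2(sin θ sin δ cos φ₁, cos δ − sin φ₁ sin φ₂) = atan2(-0.4661, 0.7293) = -32.584°.
λ₂ = 101.325° − 32.584° = 68.74°.

23.56°, 68.74°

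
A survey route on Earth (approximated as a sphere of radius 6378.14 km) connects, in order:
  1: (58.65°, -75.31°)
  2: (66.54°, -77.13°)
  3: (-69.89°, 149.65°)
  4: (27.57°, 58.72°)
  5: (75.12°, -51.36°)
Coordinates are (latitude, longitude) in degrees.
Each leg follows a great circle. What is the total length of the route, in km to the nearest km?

39532 km

Leg 1→2: central angle 0.1385 rad, distance 883.2 km.
Leg 2→3: central angle 2.8410 rad, distance 18120.0 km.
Leg 3→4: central angle 2.0259 rad, distance 12921.5 km.
Leg 4→5: central angle 1.1927 rad, distance 7607.2 km.
Total: 883.2 + 18120.0 + 12921.5 + 7607.2 ≈ 39532 km.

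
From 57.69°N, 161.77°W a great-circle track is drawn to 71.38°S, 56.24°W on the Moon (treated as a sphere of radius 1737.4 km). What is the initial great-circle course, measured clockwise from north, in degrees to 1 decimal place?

Δλ = 105.530° = 1.8418 rad.
y = sin Δλ · cos φ₂ = (0.9635)(0.3193) = 0.3076
x = cos φ₁ sin φ₂ − sin φ₁ cos φ₂ cos Δλ = (0.5345)(-0.9477) − (0.8452)(0.3193)(-0.2677) = -0.4343
θ = atan2(y, x) = 144.69°, so the bearing is 144.7°.

144.7°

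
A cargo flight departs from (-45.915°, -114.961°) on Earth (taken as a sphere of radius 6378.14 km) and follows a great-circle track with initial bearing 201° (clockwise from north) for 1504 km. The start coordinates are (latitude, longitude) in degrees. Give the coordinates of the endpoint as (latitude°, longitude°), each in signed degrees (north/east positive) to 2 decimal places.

-58.23°, -124.11°

Angular distance δ = d/R = 1504/6378.14 = 0.23581 rad; initial bearing θ = 3.5081 rad.
sin φ₂ = sin φ₁ cos δ + cos φ₁ sin δ cos θ = (-0.7183)(0.9723) + (0.6957)(0.2336)(-0.9336) = -0.8502, so φ₂ = -58.23°.
Δλ = atan2(sin θ sin δ cos φ₁, cos δ − sin φ₁ sin φ₂) = atan2(-0.0582, 0.3616) = -9.150°.
λ₂ = -114.961° − 9.150° = -124.11°.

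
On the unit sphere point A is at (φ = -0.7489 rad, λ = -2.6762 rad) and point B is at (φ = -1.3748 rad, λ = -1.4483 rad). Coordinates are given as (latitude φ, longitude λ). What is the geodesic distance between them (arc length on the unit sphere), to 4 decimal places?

Let φ₁ = -0.7489 rad, φ₂ = -1.3748 rad, and Δλ = 1.2279 rad.
cos c = sin φ₁ sin φ₂ + cos φ₁ cos φ₂ cos Δλ = (-0.6808)(-0.9809) + (0.7324)(0.1947)(0.3362) = 0.71576,
so c = arccos(0.71576) = 0.77309 rad.
On the unit sphere the arc length equals the central angle: 0.7731.

0.7731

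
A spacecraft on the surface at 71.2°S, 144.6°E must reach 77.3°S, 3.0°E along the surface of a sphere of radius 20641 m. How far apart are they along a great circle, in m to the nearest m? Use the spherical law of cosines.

10727 m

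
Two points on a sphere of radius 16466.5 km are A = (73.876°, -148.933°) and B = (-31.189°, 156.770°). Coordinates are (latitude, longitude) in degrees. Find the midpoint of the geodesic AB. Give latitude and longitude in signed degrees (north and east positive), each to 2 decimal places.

The central angle between A and B is δ = 1.9378 rad.
With f = 0.5, the slerp weights are sin((1−f)δ)/sin δ = 0.8831 and sin(fδ)/sin δ = 0.8831.
Weighted sum of the unit vectors: (0.8831)·(-0.2379,-0.1433,0.9607) + (0.8831)·(-0.7861,0.3374,-0.5179) = (-0.9043, 0.1714, 0.3910).
Converting back: φ = atan2(z, √(x²+y²)) = 23.02°, λ = atan2(y, x) = 169.27°.

23.02°, 169.27°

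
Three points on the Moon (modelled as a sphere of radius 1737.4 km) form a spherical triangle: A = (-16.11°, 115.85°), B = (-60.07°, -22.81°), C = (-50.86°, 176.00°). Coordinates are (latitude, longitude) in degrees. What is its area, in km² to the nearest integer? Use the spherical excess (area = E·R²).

Side lengths (central angles): a = 1.1874, b = 1.0274, c = 1.6905 rad; semiperimeter s = 1.9527.
By l'Huilier's theorem, tan(E/4) = √[tan(s/2) tan((s−a)/2) tan((s−b)/2) tan((s−c)/2)], giving spherical excess E = 0.7813 rad.
Area = E·R² = 0.7813 × (1737.4)² ≈ 2358328 km².

2358328 km²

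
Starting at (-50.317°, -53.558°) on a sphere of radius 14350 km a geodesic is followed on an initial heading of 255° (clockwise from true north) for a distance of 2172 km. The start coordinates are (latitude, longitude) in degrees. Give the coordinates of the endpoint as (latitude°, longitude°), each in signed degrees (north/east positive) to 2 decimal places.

Angular distance δ = d/R = 2172/14350 = 0.15136 rad; initial bearing θ = 4.4506 rad.
sin φ₂ = sin φ₁ cos δ + cos φ₁ sin δ cos θ = (-0.7696)(0.9886) + (0.6385)(0.1508)(-0.2588) = -0.7857, so φ₂ = -51.79°.
Δλ = atan2(sin θ sin δ cos φ₁, cos δ − sin φ₁ sin φ₂) = atan2(-0.0930, 0.3839) = -13.618°.
λ₂ = -53.558° − 13.618° = -67.18°.

-51.79°, -67.18°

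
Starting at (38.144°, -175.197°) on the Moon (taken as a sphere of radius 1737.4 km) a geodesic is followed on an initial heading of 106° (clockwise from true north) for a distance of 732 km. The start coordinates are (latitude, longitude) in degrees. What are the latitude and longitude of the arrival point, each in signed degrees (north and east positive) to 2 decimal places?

Angular distance δ = d/R = 732/1737.4 = 0.42132 rad; initial bearing θ = 1.8500 rad.
sin φ₂ = sin φ₁ cos δ + cos φ₁ sin δ cos θ = (0.6176)(0.9126) + (0.7865)(0.4090)(-0.2756) = 0.4750, so φ₂ = 28.36°.
Δλ = atan2(sin θ sin δ cos φ₁, cos δ − sin φ₁ sin φ₂) = atan2(0.3092, 0.6192) = 26.534°.
λ₂ = -175.197° + 26.534° = -148.66°.

28.36°, -148.66°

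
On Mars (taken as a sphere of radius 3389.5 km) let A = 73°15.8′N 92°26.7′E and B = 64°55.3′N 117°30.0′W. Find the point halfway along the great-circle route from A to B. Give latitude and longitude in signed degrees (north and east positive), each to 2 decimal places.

83.09°, -157.01°

Central angle δ = 0.7050 rad. Interpolating on the sphere with fraction f = 0.5:
P = [sin((1−f)δ)·A + sin(fδ)·B] / sin δ = 0.5328·A + 0.5328·B in Cartesian coordinates,
giving P = (-0.1108, -0.0470, 0.9927), i.e. latitude 83.09°, longitude -157.01°.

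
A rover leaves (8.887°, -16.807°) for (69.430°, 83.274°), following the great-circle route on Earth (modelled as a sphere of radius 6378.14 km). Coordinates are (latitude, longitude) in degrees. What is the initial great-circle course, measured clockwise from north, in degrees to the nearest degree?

20°

Δλ = 100.081° = 1.7467 rad.
y = sin Δλ · cos φ₂ = (0.9846)(0.3514) = 0.3459
x = cos φ₁ sin φ₂ − sin φ₁ cos φ₂ cos Δλ = (0.9880)(0.9362) − (0.1545)(0.3514)(-0.1750) = 0.9345
θ = atan2(y, x) = 20.31°, so the bearing is 20°.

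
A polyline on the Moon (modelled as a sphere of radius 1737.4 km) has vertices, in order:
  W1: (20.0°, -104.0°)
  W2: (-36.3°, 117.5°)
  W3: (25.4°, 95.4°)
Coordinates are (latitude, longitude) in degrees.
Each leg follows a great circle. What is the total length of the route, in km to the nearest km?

Leg W1→W2: central angle 2.4491 rad, distance 4255.1 km.
Leg W2→W3: central angle 1.1367 rad, distance 1974.9 km.
Total: 4255.1 + 1974.9 ≈ 6230 km.

6230 km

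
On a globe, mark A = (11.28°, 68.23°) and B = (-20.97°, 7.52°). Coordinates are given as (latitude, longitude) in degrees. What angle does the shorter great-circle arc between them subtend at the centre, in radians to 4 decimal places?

1.1832 rad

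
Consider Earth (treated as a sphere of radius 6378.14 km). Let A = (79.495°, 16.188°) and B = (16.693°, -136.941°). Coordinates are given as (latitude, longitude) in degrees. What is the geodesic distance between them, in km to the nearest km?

Let φ₁ = 1.3874 rad, φ₂ = 0.2913 rad, and Δλ = -2.6726 rad.
cos c = sin φ₁ sin φ₂ + cos φ₁ cos φ₂ cos Δλ = (0.9832)(0.2872) + (0.1823)(0.9579)(-0.8920) = 0.12665,
so c = arccos(0.12665) = 1.44381 rad.
Distance = R·c = 6378.14 × 1.4438 ≈ 9209 km.

9209 km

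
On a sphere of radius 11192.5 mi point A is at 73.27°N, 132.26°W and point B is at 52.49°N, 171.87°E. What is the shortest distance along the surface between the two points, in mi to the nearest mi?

6037 mi

Let φ₁ = 1.2788 rad, φ₂ = 0.9161 rad, and Δλ = -0.9751 rad.
cos c = sin φ₁ sin φ₂ + cos φ₁ cos φ₂ cos Δλ = (0.9577)(0.7932) + (0.2879)(0.6089)(0.5611) = 0.85801,
so c = arccos(0.85801) = 0.53940 rad.
Distance = R·c = 11192.5 × 0.5394 ≈ 6037 mi.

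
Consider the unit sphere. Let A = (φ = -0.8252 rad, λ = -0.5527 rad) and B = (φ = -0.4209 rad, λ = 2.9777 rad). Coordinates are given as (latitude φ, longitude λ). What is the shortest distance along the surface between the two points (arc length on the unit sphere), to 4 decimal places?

1.8471

With latitudes φ₁ = -47.280°, φ₂ = -24.116° and longitude difference Δλ = -157.723°:
cos c = sin φ₁ sin φ₂ + cos φ₁ cos φ₂ cos Δλ = (-0.7347)(-0.4086) + (0.6784)(0.9127)(-0.9254) = -0.27281,
so c = arccos(-0.27281) = 1.84710 rad.
On the unit sphere the arc length equals the central angle: 1.8471.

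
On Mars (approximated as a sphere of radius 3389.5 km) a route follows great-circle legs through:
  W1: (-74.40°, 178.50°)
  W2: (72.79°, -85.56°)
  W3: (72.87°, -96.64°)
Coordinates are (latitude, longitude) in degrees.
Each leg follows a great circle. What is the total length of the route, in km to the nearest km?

Leg W1→W2: central angle 2.7605 rad, distance 9356.8 km.
Leg W2→W3: central angle 0.0570 rad, distance 193.3 km.
Total: 9356.8 + 193.3 ≈ 9550 km.

9550 km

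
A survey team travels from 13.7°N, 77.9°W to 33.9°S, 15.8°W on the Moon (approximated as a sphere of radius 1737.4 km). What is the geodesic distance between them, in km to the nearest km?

2299 km

In radians: φ₁ = 0.2391, φ₂ = -0.5917, Δλ = 62.100° = 1.0838 rad.
Haversine: a = sin²(Δφ/2) + cos φ₁ cos φ₂ sin²(Δλ/2) = 0.1628 + (0.9715)(0.8300)(0.2660) = 0.37738.
Central angle c = 2·arcsin(√a) = 1.32303 rad.
Distance = R·c = 1737.4 × 1.3230 ≈ 2299 km.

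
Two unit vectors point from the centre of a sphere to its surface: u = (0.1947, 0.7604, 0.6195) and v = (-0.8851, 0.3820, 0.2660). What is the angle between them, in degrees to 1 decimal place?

u·v = 0.2829; |u| = 0.9999, |v| = 1.0000.
cos θ = (u·v)/(|u||v|) = 0.2829, so θ = 73.6°.

73.6°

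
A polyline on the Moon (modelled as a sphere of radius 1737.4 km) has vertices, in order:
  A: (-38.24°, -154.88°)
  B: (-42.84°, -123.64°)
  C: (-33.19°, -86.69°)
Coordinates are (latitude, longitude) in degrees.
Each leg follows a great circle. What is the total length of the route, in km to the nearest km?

Leg A→B: central angle 0.4196 rad, distance 728.9 km.
Leg B→C: central angle 0.5304 rad, distance 921.5 km.
Total: 728.9 + 921.5 ≈ 1650 km.

1650 km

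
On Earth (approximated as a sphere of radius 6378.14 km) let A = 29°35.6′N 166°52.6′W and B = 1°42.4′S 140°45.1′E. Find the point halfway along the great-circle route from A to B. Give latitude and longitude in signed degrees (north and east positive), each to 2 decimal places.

15.46°, 164.98°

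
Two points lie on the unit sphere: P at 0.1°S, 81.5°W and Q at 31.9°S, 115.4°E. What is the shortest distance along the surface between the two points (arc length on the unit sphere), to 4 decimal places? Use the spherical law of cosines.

2.5173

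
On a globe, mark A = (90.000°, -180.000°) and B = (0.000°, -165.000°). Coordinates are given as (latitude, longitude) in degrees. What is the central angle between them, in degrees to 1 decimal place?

90.0°

With latitudes φ₁ = 90.000°, φ₂ = 0.000° and longitude difference Δλ = 15.000°:
cos c = sin φ₁ sin φ₂ + cos φ₁ cos φ₂ cos Δλ = (1.0000)(0.0000) + (0.0000)(1.0000)(0.9659) = 0.00000,
so c = arccos(0.00000) = 1.57080 rad.
So the angular separation is 90.0°.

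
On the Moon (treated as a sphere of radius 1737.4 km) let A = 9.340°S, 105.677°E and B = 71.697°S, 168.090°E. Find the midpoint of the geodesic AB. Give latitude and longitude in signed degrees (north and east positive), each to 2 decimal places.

-43.64°, 119.49°

The central angle between A and B is δ = 1.2686 rad.
With f = 0.5, the slerp weights are sin((1−f)δ)/sin δ = 0.6208 and sin(fδ)/sin δ = 0.6208.
Weighted sum of the unit vectors: (0.6208)·(-0.2666,0.9500,-0.1623) + (0.6208)·(-0.3073,0.0648,-0.9494) = (-0.3563, 0.6300, -0.6901).
Converting back: φ = atan2(z, √(x²+y²)) = -43.64°, λ = atan2(y, x) = 119.49°.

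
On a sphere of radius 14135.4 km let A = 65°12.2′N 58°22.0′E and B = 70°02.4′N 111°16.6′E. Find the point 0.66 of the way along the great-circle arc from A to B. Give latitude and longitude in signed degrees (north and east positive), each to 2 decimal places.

70.36°, 91.12°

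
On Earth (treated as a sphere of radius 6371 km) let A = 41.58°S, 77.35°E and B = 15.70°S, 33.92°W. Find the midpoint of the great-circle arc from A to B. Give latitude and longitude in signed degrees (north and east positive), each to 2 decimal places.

-43.58°, 11.32°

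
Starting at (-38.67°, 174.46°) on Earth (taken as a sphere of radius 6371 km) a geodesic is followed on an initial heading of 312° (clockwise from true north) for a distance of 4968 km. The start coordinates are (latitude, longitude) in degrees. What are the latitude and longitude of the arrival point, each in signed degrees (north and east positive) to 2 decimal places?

-4.41°, 142.85°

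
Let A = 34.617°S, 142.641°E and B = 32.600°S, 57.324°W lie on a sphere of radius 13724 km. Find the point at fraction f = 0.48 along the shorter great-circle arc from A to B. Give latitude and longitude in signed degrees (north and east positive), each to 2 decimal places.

-75.34°, -142.26°

The central angle between A and B is δ = 1.9236 rad.
With f = 0.48, the slerp weights are sin((1−f)δ)/sin δ = 0.8969 and sin(fδ)/sin δ = 0.8500.
Weighted sum of the unit vectors: (0.8969)·(-0.6541,0.4994,-0.5681) + (0.8500)·(0.4548,-0.7091,-0.5388) = (-0.2001, -0.1549, -0.9675).
Converting back: φ = atan2(z, √(x²+y²)) = -75.34°, λ = atan2(y, x) = -142.26°.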